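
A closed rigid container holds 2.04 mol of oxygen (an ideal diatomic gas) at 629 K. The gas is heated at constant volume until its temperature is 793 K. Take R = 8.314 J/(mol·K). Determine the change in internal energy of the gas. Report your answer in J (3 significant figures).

ΔU ≈ 6950 J

Constant volume ⇒ W = 0, so Q = ΔU = nCᵥΔT with Cᵥ = 5R/2 = 20.79 J/(mol·K).
ΔU = (2.04)(20.79)(793 − 629) = 6954 J.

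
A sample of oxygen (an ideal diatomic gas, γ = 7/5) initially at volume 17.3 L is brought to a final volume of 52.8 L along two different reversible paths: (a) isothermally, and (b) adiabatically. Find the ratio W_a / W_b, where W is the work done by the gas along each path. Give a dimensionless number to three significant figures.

W_a / W_b ≈ 1.24

Path (a) isothermal: W = P₁V₁ ln(V₂/V₁) → W_a/(P₁V₁) = 1.116.
Path (b) adiabatic: W = P₁V₁(1 − (V₁/V₂)^(γ−1))/(γ−1) → W_b/(P₁V₁) = 0.9001.
W_a / W_b = 1.116 / 0.9001 = 1.24.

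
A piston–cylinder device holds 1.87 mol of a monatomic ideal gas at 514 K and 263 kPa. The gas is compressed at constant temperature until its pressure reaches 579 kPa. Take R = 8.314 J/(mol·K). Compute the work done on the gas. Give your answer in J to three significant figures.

W ≈ 6310 J

Isothermal process: W = nRT ln(V₂/V₁) = nRT ln(P₁/P₂).
W = (1.87)(8.314)(514) × ln(263/579)
  = 7991 × ln(0.4542) = 7991 × -0.7891
W_by_gas = -6306 J; work on gas = −W_by = 6306 J.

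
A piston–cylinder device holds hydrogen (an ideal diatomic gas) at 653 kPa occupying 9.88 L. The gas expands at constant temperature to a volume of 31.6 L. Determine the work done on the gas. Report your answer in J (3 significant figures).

W ≈ -7500 J

Isothermal: W = nRT ln(V₂/V₁) = P₁V₁ ln(V₂/V₁).
P₁V₁ = (653 kPa)(9.88 L) = 6452 J.
W = 6452 × ln(31.6/9.88) = 6452 × 1.163
W_by_gas = 7501 J; work on gas = −W_by = -7501 J.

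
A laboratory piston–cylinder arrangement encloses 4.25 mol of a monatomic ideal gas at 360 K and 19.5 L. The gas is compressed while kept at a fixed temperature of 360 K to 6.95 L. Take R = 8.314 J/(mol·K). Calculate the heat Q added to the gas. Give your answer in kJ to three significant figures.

Isothermal ⇒ ΔU = 0, so Q = W = nRT ln(V₂/V₁).
Q = (4.25)(8.314)(360) ln(6.95/19.5) = 12720 × -1.032 = -13123 J.

Q ≈ -13.1 kJ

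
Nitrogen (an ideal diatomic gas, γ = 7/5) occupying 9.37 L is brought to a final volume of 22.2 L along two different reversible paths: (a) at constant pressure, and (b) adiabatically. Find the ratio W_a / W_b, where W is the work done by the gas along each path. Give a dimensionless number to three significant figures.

Path (a) isobaric: W = P₁(V₂ − V₁) → W_a/(P₁V₁) = 1.369.
Path (b) adiabatic: W = P₁V₁(1 − (V₁/V₂)^(γ−1))/(γ−1) → W_b/(P₁V₁) = 0.7295.
W_a / W_b = 1.369 / 0.7295 = 1.877.

W_a / W_b ≈ 1.88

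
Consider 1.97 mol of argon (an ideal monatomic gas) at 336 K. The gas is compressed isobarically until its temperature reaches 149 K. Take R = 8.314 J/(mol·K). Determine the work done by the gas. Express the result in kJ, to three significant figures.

W ≈ -3.06 kJ

Isobaric: W = P ΔV = nR ΔT.
W = (1.97)(8.314)(149 − 336) = -3063 J.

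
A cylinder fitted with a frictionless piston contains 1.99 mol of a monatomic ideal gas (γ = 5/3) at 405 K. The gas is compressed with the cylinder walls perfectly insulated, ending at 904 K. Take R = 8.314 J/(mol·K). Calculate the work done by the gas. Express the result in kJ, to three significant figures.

Adiabatic ⇒ Q = 0, so W_by = −ΔU = nCᵥ(T₁ − T₂).
Cᵥ = 3R/2 = 12.47 J/(mol·K).
W = (1.99)(12.47)(405 − 904) = -12384 J.

W ≈ -12.4 kJ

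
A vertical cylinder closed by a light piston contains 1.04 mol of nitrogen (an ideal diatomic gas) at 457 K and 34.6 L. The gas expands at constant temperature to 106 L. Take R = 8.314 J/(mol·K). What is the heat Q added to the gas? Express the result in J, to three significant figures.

Isothermal ⇒ ΔU = 0, so Q = W = nRT ln(V₂/V₁).
Q = (1.04)(8.314)(457) ln(106/34.6) = 3951 × 1.12 = 4424 J.

Q ≈ 4420 J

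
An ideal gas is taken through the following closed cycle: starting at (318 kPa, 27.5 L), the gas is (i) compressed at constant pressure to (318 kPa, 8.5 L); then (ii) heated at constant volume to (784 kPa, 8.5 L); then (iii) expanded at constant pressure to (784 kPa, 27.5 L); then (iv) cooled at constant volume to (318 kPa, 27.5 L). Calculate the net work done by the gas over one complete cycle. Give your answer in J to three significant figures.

Constant-volume legs do no work.
W(i) = (318)(8.5 − 27.5) = -6042 J; W(iii) = (784)(27.5 − 8.5) = 14896 J.
W_net = -6042 + 14896 = 8854 J (the clockwise enclosed area).

W_net ≈ 8850 J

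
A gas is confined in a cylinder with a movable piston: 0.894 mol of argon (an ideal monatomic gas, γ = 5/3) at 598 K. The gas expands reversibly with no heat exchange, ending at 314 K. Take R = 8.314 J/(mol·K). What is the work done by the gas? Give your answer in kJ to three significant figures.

Adiabatic ⇒ Q = 0, so W_by = −ΔU = nCᵥ(T₁ − T₂).
Cᵥ = 3R/2 = 12.47 J/(mol·K).
W = (0.894)(12.47)(598 − 314) = 3166 J.

W ≈ 3.17 kJ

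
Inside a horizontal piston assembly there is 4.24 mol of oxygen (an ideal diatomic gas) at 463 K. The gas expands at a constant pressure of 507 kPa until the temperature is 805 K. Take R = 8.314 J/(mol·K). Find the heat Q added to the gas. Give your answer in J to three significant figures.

Isobaric: W = nRΔT = (4.24)(8.314)(342) = 12056 J.
ΔU = nCᵥΔT with Cᵥ = 5R/2: ΔU = (4.24)(20.79)(342) = 30140 J.
Q = ΔU + W = 30140 + 12056 = 42196 J.

Q ≈ 42200 J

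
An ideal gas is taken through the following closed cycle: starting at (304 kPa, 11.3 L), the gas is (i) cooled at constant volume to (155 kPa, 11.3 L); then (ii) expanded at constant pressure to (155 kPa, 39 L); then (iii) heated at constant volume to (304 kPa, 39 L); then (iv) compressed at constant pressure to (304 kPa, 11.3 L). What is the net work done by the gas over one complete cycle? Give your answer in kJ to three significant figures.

Constant-volume legs do no work.
W(ii) = (155)(39 − 11.3) = 4294 J; W(iv) = (304)(11.3 − 39) = -8421 J.
W_net = 4294 − 8421 = -4127 J (the counter-clockwise enclosed area).

W_net ≈ -4.13 kJ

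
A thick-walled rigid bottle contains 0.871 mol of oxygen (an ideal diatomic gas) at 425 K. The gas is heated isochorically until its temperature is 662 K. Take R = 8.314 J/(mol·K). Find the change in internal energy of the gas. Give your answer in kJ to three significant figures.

ΔU ≈ 4.29 kJ

Constant volume ⇒ W = 0, so Q = ΔU = nCᵥΔT with Cᵥ = 5R/2 = 20.79 J/(mol·K).
ΔU = (0.871)(20.79)(662 − 425) = 4291 J.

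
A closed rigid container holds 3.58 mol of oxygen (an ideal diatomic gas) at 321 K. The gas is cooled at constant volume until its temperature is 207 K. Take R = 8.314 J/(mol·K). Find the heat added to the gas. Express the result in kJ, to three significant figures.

Q ≈ -8.48 kJ

Constant volume ⇒ W = 0, so Q = ΔU = nCᵥΔT with Cᵥ = 5R/2 = 20.79 J/(mol·K).
ΔU = (3.58)(20.79)(207 − 321) = -8483 J.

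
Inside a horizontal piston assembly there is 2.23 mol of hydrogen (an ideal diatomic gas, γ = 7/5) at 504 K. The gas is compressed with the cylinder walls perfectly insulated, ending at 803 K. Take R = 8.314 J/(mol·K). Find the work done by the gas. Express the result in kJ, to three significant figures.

W ≈ -13.9 kJ

Adiabatic ⇒ Q = 0, so W_by = −ΔU = nCᵥ(T₁ − T₂).
Cᵥ = 5R/2 = 20.79 J/(mol·K).
W = (2.23)(20.79)(504 − 803) = -13859 J.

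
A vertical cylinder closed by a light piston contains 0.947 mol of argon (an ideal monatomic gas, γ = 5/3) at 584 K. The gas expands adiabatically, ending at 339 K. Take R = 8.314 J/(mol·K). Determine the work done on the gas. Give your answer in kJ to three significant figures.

W ≈ -2.89 kJ

Adiabatic ⇒ Q = 0, so W_by = −ΔU = nCᵥ(T₁ − T₂).
Cᵥ = 3R/2 = 12.47 J/(mol·K).
W = (0.947)(12.47)(584 − 339) = 2893 J.
Work on gas = −W_by = -2893 J.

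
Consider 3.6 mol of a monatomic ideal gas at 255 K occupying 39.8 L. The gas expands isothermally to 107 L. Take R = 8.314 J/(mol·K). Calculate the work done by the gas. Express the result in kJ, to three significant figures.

Isothermal: W = nRT ln(V₂/V₁).
W = (3.6)(8.314)(255) × ln(107/39.8)
  = 7632 × 0.989
W_by_gas = 7548 J.

W ≈ 7.55 kJ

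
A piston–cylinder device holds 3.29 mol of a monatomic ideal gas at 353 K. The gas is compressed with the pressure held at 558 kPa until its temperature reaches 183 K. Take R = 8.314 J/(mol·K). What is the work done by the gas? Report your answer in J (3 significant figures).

Isobaric: W = P ΔV = nR ΔT.
W = (3.29)(8.314)(183 − 353) = -4650 J.

W ≈ -4650 J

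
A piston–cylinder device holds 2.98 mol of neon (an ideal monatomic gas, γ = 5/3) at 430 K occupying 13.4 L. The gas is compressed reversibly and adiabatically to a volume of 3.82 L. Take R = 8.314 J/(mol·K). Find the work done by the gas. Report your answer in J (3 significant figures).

Adiabatic: TV^(γ−1) = const with γ = 5/3.
T₂ = T₁ (V₁/V₂)^(γ−1) = 430 × (13.4/3.82)^0.667 = 430 × 2.309 = 992.7 K.
W_by = nCᵥ(T₁ − T₂) = (2.98)(12.47)(430 − 992.7) = -20913 J.

W ≈ -20900 J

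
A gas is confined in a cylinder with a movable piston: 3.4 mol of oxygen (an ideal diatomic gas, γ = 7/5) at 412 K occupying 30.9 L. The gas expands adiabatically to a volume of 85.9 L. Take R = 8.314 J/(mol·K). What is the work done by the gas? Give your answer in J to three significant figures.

Adiabatic: TV^(γ−1) = const with γ = 7/5.
T₂ = T₁ (V₁/V₂)^(γ−1) = 412 × (30.9/85.9)^0.4 = 412 × 0.6643 = 273.7 K.
W_by = nCᵥ(T₁ − T₂) = (3.4)(20.79)(412 − 273.7) = 9773 J.

W ≈ 9770 J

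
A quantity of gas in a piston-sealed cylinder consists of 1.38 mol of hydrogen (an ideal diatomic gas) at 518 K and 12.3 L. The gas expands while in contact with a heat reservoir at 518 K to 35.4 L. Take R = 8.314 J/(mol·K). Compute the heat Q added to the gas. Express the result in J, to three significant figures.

Q ≈ 6280 J

Isothermal ⇒ ΔU = 0, so Q = W = nRT ln(V₂/V₁).
Q = (1.38)(8.314)(518) ln(35.4/12.3) = 5943 × 1.057 = 6283 J.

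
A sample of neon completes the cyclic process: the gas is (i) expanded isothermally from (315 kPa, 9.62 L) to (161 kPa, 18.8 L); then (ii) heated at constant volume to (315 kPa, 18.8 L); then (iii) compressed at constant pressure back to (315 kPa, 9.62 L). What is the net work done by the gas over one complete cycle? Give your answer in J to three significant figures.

Leg (i): W = PᵢVᵢ ln(V_f/Vᵢ) = (3030) ln(18.8/9.62) = 2030 J.
Leg (ii): W = 0.
Leg (iii): W = PΔV = (315)(9.62 − 18.8) = -2892 J.
W_net = 2030 − 2892 = -861.4 J.

W_net ≈ -861 J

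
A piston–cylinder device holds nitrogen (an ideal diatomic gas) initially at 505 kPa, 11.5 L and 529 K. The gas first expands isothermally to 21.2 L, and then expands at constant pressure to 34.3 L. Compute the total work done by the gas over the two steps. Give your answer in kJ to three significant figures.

W_total ≈ 7.14 kJ

Step 1 (isothermal): W = P₁V₁ ln(V₂/V₁) = (5808) ln(21.2/11.5) = 3552 J.
After step 1: P = 273.9 kPa, V = 21.2 L, T = 529 K.
Step 2 (isobaric): W = PΔV = (273.9 kPa)(34.3 − 21.2 L) = 3589 J.
W_total = 3552 + 3589 = 7141 J.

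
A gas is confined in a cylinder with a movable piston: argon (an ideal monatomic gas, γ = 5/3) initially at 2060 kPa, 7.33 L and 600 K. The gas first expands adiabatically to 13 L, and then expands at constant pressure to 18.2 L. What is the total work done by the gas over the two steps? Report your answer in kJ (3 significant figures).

Step 1 (adiabatic): W = (P₁V₁ − P₂V₂)/(γ−1) = (15100 − 10306)/0.667 = 7191 J.
After step 1: P = 792.7 kPa, V = 13 L, T = 409.5 K.
Step 2 (isobaric): W = PΔV = (792.7 kPa)(18.2 − 13 L) = 4122 J.
W_total = 7191 + 4122 = 11313 J.

W_total ≈ 11.3 kJ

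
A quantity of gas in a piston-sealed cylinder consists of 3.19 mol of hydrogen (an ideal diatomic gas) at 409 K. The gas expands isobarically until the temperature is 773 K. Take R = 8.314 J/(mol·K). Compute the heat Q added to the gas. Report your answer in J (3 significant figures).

Q ≈ 33800 J

Isobaric: W = nRΔT = (3.19)(8.314)(364) = 9654 J.
ΔU = nCᵥΔT with Cᵥ = 5R/2: ΔU = (3.19)(20.79)(364) = 24135 J.
Q = ΔU + W = 24135 + 9654 = 33789 J.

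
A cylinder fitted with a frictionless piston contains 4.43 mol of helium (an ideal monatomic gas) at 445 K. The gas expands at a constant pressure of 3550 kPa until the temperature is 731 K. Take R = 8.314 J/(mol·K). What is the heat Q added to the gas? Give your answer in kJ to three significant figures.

Isobaric: W = nRΔT = (4.43)(8.314)(286) = 10534 J.
ΔU = nCᵥΔT with Cᵥ = 3R/2: ΔU = (4.43)(12.47)(286) = 15801 J.
Q = ΔU + W = 15801 + 10534 = 26334 J.

Q ≈ 26.3 kJ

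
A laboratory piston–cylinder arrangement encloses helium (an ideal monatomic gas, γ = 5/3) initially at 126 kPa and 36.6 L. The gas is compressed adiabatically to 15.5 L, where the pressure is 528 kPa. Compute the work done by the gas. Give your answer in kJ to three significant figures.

Adiabatic: W = (P₁V₁ − P₂V₂)/(γ − 1) with γ = 5/3.
P₁V₁ = 4612 J, P₂V₂ = 8184 J.
W = (4612 − 8184) / 0.6667 = -5359 J.

W ≈ -5.36 kJ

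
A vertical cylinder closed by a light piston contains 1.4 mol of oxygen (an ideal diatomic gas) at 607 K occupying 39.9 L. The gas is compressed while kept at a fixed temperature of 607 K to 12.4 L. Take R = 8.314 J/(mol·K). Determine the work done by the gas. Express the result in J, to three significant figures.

W ≈ -8260 J

Isothermal: W = nRT ln(V₂/V₁).
W = (1.4)(8.314)(607) × ln(12.4/39.9)
  = 7065 × -1.169
W_by_gas = -8257 J.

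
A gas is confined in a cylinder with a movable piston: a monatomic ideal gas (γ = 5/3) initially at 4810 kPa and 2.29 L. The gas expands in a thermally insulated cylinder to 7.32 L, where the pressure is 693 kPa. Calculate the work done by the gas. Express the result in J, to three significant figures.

Adiabatic: W = (P₁V₁ − P₂V₂)/(γ − 1) with γ = 5/3.
P₁V₁ = 11015 J, P₂V₂ = 5073 J.
W = (11015 − 5073) / 0.6667 = 8913 J.

W ≈ 8910 J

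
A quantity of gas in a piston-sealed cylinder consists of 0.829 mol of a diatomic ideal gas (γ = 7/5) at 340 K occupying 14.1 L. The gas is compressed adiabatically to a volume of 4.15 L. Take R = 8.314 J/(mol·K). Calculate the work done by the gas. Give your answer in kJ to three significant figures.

Adiabatic: TV^(γ−1) = const with γ = 7/5.
T₂ = T₁ (V₁/V₂)^(γ−1) = 340 × (14.1/4.15)^0.4 = 340 × 1.631 = 554.6 K.
W_by = nCᵥ(T₁ − T₂) = (0.829)(20.79)(340 − 554.6) = -3697 J.

W ≈ -3.70 kJ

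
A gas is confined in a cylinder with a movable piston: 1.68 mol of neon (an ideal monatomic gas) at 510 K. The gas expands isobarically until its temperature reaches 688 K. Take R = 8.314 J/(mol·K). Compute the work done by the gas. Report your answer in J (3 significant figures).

Isobaric: W = P ΔV = nR ΔT.
W = (1.68)(8.314)(688 − 510) = 2486 J.

W ≈ 2490 J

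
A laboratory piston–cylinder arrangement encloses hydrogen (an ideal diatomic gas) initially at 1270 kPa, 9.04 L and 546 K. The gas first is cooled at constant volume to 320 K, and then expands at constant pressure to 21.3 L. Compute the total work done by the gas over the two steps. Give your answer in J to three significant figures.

Step 1 (isochoric): W = 0 (constant volume).
After step 1: P = 744.3 kPa (V unchanged).
Step 2 (isobaric): W = PΔV = (744.3 kPa)(21.3 − 9.04 L) = 9125 J.
W_total = 0 + 9125 = 9125 J.

W_total ≈ 9130 J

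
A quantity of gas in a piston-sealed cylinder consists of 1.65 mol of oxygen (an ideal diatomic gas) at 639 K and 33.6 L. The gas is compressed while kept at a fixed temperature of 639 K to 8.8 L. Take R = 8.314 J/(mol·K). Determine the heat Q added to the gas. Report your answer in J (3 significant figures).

Isothermal ⇒ ΔU = 0, so Q = W = nRT ln(V₂/V₁).
Q = (1.65)(8.314)(639) ln(8.8/33.6) = 8766 × -1.34 = -11744 J.

Q ≈ -11700 J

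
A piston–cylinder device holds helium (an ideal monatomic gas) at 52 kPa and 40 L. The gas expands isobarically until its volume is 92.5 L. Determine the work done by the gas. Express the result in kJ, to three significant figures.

Isobaric: W = P ΔV.
W = (52 kPa)(92.5 − 40 L) = (52)(52.5) = 2730 J.

W ≈ 2.73 kJ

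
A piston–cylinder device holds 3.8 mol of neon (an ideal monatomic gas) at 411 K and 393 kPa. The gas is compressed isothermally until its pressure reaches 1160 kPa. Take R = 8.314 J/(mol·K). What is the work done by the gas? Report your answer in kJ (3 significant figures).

W ≈ -14.1 kJ

Isothermal process: W = nRT ln(V₂/V₁) = nRT ln(P₁/P₂).
W = (3.8)(8.314)(411) × ln(393/1160)
  = 12985 × ln(0.3388) = 12985 × -1.082
W_by_gas = -14054 J.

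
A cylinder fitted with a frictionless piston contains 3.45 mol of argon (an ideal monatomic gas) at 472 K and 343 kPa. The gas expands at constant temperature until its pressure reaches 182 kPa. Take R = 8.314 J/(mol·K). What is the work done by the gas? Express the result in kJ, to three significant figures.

W ≈ 8.58 kJ

Isothermal process: W = nRT ln(V₂/V₁) = nRT ln(P₁/P₂).
W = (3.45)(8.314)(472) × ln(343/182)
  = 13539 × ln(1.885) = 13539 × 0.6337
W_by_gas = 8580 J.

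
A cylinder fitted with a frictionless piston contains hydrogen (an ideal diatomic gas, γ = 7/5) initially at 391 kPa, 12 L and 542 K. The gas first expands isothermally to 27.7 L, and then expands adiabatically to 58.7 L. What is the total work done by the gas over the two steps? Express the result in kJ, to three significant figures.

Step 1 (isothermal): W = P₁V₁ ln(V₂/V₁) = (4692) ln(27.7/12) = 3925 J.
After step 1: P = 169.4 kPa, V = 27.7 L, T = 542 K.
Step 2 (adiabatic): W = (P₁V₁ − P₂V₂)/(γ−1) = (4692 − 3475)/0.4 = 3044 J.
W_total = 3925 + 3044 = 6969 J.

W_total ≈ 6.97 kJ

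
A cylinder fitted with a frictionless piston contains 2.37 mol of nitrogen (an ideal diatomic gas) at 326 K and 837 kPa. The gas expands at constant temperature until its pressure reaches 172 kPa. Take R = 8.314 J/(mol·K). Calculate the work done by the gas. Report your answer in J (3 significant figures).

W ≈ 10200 J

Isothermal process: W = nRT ln(V₂/V₁) = nRT ln(P₁/P₂).
W = (2.37)(8.314)(326) × ln(837/172)
  = 6424 × ln(4.866) = 6424 × 1.582
W_by_gas = 10164 J.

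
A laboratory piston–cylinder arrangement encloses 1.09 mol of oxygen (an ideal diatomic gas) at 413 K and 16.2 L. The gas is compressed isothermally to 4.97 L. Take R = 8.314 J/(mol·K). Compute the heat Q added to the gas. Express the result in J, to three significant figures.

Q ≈ -4420 J

Isothermal ⇒ ΔU = 0, so Q = W = nRT ln(V₂/V₁).
Q = (1.09)(8.314)(413) ln(4.97/16.2) = 3743 × -1.182 = -4422 J.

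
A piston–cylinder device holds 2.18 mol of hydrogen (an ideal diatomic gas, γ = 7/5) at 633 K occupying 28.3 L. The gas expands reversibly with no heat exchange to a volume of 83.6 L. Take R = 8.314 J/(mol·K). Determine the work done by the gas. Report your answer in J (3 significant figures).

Adiabatic: TV^(γ−1) = const with γ = 7/5.
T₂ = T₁ (V₁/V₂)^(γ−1) = 633 × (28.3/83.6)^0.4 = 633 × 0.6484 = 410.4 K.
W_by = nCᵥ(T₁ − T₂) = (2.18)(20.79)(633 − 410.4) = 10085 J.

W ≈ 10100 J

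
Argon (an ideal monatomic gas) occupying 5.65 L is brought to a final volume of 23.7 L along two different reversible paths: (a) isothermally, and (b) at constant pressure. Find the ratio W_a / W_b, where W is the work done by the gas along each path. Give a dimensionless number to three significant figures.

W_a / W_b ≈ 0.449

Path (a) isothermal: W = P₁V₁ ln(V₂/V₁) → W_a/(P₁V₁) = 1.434.
Path (b) isobaric: W = P₁(V₂ − V₁) → W_b/(P₁V₁) = 3.195.
W_a / W_b = 1.434 / 3.195 = 0.4488.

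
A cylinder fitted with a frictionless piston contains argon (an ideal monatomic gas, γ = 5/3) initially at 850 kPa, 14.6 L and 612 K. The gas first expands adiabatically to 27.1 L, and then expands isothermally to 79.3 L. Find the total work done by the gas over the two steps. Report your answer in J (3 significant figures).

W_total ≈ 15100 J

Step 1 (adiabatic): W = (P₁V₁ − P₂V₂)/(γ−1) = (12410 − 8217)/0.667 = 6290 J.
After step 1: P = 303.2 kPa, V = 27.1 L, T = 405.2 K.
Step 2 (isothermal): W = P₁V₁ ln(V₂/V₁) = (8217) ln(79.3/27.1) = 8822 J.
W_total = 6290 + 8822 = 15112 J.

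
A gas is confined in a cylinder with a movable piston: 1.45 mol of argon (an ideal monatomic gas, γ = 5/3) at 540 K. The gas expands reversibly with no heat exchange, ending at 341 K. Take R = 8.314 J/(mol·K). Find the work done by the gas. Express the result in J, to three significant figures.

W ≈ 3600 J

Adiabatic ⇒ Q = 0, so W_by = −ΔU = nCᵥ(T₁ − T₂).
Cᵥ = 3R/2 = 12.47 J/(mol·K).
W = (1.45)(12.47)(540 − 341) = 3599 J.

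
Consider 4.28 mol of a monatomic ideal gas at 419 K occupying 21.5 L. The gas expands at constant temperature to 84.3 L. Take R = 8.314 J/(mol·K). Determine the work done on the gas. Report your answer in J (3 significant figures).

Isothermal: W = nRT ln(V₂/V₁).
W = (4.28)(8.314)(419) × ln(84.3/21.5)
  = 14910 × 1.366
W_by_gas = 20372 J; work on gas = −W_by = -20372 J.

W ≈ -20400 J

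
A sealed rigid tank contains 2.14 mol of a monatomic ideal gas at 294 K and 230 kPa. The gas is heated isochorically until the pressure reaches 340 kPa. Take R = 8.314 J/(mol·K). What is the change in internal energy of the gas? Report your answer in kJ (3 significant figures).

ΔU ≈ 3.75 kJ

Constant volume ⇒ W = 0, so Q = ΔU = nCᵥΔT with Cᵥ = 3R/2 = 12.47 J/(mol·K).
At constant V, T₂/T₁ = P₂/P₁ ⇒ ΔT = T₁(P₂/P₁ − 1) = 294·(340/230 − 1) = 140.6 K.
ΔU = (2.14)(12.47)(140.6) = 3753 J.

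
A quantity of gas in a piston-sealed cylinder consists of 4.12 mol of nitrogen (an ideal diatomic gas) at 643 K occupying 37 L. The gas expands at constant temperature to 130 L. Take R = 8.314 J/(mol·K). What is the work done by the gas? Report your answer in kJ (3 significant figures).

W ≈ 27.7 kJ

Isothermal: W = nRT ln(V₂/V₁).
W = (4.12)(8.314)(643) × ln(130/37)
  = 22025 × 1.257
W_by_gas = 27677 J.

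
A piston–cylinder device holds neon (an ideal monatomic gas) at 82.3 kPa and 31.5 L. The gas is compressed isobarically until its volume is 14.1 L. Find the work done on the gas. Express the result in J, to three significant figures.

W ≈ 1430 J

Isobaric: W = P ΔV.
W = (82.3 kPa)(14.1 − 31.5 L) = (82.3)(-17.4) = -1432 J.
Work on gas = −W_by = 1432 J.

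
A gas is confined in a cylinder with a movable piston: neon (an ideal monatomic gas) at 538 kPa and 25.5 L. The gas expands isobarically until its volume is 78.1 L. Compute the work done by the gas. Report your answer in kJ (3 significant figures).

W ≈ 28.3 kJ

Isobaric: W = P ΔV.
W = (538 kPa)(78.1 − 25.5 L) = (538)(52.6) = 28299 J.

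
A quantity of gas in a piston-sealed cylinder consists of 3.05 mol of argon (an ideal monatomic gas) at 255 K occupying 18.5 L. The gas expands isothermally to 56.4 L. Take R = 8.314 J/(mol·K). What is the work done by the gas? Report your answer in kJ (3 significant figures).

W ≈ 7.21 kJ

Isothermal: W = nRT ln(V₂/V₁).
W = (3.05)(8.314)(255) × ln(56.4/18.5)
  = 6466 × 1.115
W_by_gas = 7208 J.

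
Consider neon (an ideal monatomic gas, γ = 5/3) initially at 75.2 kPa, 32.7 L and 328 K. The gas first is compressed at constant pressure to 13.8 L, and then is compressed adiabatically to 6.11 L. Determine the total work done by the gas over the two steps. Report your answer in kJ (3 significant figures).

Step 1 (isobaric): W = PΔV = (75.2 kPa)(13.8 − 32.7 L) = -1421 J.
After step 1: P = 75.2 kPa, V = 13.8 L, T = 138.4 K.
Step 2 (adiabatic): W = (P₁V₁ − P₂V₂)/(γ−1) = (1038 − 1786)/0.667 = -1123 J.
W_total = -1421 − 1123 = -2544 J.

W_total ≈ -2.54 kJ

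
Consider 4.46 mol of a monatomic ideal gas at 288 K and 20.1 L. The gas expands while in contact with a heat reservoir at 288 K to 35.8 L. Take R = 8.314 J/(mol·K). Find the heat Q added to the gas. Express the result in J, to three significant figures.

Isothermal ⇒ ΔU = 0, so Q = W = nRT ln(V₂/V₁).
Q = (4.46)(8.314)(288) ln(35.8/20.1) = 10679 × 0.5772 = 6164 J.

Q ≈ 6160 J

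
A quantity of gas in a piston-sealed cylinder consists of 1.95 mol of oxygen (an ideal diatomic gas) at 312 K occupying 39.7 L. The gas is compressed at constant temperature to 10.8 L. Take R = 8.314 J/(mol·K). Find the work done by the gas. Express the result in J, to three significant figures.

W ≈ -6580 J

Isothermal: W = nRT ln(V₂/V₁).
W = (1.95)(8.314)(312) × ln(10.8/39.7)
  = 5058 × -1.302
W_by_gas = -6585 J.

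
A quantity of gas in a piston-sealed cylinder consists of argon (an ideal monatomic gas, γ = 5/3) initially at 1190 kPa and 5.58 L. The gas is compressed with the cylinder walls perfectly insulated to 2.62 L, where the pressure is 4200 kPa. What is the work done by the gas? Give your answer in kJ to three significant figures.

W ≈ -6.55 kJ

Adiabatic: W = (P₁V₁ − P₂V₂)/(γ − 1) with γ = 5/3.
P₁V₁ = 6640 J, P₂V₂ = 11004 J.
W = (6640 − 11004) / 0.6667 = -6546 J.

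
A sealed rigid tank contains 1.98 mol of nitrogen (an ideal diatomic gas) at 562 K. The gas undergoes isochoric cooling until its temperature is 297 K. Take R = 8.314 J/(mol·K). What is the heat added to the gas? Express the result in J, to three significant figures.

Constant volume ⇒ W = 0, so Q = ΔU = nCᵥΔT with Cᵥ = 5R/2 = 20.79 J/(mol·K).
ΔU = (1.98)(20.79)(297 − 562) = -10906 J.

Q ≈ -10900 J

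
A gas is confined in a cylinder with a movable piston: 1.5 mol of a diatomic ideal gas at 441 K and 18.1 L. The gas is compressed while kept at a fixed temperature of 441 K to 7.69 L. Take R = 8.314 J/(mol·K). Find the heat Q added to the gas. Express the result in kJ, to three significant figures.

Isothermal ⇒ ΔU = 0, so Q = W = nRT ln(V₂/V₁).
Q = (1.5)(8.314)(441) ln(7.69/18.1) = 5500 × -0.856 = -4708 J.

Q ≈ -4.71 kJ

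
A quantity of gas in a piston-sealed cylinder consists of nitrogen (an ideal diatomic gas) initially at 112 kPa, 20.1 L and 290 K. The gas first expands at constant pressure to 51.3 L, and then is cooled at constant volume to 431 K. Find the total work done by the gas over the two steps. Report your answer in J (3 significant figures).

Step 1 (isobaric): W = PΔV = (112 kPa)(51.3 − 20.1 L) = 3494 J.
Step 2 (isochoric): W = 0 (constant volume).
W_total = 3494 + 0 = 3494 J.

W_total ≈ 3490 J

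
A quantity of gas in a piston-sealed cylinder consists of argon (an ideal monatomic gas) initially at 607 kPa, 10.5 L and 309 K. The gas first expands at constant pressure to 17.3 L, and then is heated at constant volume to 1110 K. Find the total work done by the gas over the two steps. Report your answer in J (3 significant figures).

Step 1 (isobaric): W = PΔV = (607 kPa)(17.3 − 10.5 L) = 4128 J.
Step 2 (isochoric): W = 0 (constant volume).
W_total = 4128 + 0 = 4128 J.

W_total ≈ 4130 J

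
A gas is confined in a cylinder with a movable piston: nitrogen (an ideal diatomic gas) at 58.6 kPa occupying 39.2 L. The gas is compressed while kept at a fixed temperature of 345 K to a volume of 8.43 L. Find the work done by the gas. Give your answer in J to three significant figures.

Isothermal: W = nRT ln(V₂/V₁) = P₁V₁ ln(V₂/V₁).
P₁V₁ = (58.6 kPa)(39.2 L) = 2297 J.
W = 2297 × ln(8.43/39.2) = 2297 × -1.537
W_by_gas = -3530 J.

W ≈ -3530 J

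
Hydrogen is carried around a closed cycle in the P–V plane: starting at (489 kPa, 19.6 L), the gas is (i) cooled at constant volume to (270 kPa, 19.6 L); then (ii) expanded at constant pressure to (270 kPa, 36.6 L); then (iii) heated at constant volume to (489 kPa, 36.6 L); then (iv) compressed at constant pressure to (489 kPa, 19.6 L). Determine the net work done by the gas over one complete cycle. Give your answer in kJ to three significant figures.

W_net ≈ -3.72 kJ

Constant-volume legs do no work.
W(ii) = (270)(36.6 − 19.6) = 4590 J; W(iv) = (489)(19.6 − 36.6) = -8313 J.
W_net = 4590 − 8313 = -3723 J (the counter-clockwise enclosed area).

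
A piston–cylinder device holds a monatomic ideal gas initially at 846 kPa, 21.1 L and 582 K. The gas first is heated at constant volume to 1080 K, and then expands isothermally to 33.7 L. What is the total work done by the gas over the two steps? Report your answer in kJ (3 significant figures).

Step 1 (isochoric): W = 0 (constant volume).
After step 1: P = 1570 kPa (V unchanged).
Step 2 (isothermal): W = P₁V₁ ln(V₂/V₁) = (33125) ln(33.7/21.1) = 15510 J.
W_total = 0 + 15510 = 15510 J.

W_total ≈ 15.5 kJ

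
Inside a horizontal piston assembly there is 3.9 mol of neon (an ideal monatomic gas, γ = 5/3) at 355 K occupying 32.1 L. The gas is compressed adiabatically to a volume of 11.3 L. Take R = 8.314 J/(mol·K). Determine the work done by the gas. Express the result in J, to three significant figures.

Adiabatic: TV^(γ−1) = const with γ = 5/3.
T₂ = T₁ (V₁/V₂)^(γ−1) = 355 × (32.1/11.3)^0.667 = 355 × 2.006 = 712.1 K.
W_by = nCᵥ(T₁ − T₂) = (3.9)(12.47)(355 − 712.1) = -17366 J.

W ≈ -17400 J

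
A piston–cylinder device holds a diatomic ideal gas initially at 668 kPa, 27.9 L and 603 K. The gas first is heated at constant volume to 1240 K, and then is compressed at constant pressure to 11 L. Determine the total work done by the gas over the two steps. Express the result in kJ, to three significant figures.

W_total ≈ -23.2 kJ

Step 1 (isochoric): W = 0 (constant volume).
After step 1: P = 1374 kPa (V unchanged).
Step 2 (isobaric): W = PΔV = (1374 kPa)(11 − 27.9 L) = -23215 J.
W_total = 0 − 23215 = -23215 J.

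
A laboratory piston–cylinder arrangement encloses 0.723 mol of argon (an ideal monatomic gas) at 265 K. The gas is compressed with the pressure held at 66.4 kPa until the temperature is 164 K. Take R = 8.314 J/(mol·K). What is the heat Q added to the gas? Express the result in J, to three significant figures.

Q ≈ -1520 J

Isobaric: W = nRΔT = (0.723)(8.314)(-101) = -607.1 J.
ΔU = nCᵥΔT with Cᵥ = 3R/2: ΔU = (0.723)(12.47)(-101) = -910.7 J.
Q = ΔU + W = -910.7 − 607.1 = -1518 J.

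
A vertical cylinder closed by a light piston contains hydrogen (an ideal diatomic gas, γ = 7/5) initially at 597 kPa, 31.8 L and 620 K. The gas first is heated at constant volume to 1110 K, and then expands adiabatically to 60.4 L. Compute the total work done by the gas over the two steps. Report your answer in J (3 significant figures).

Step 1 (isochoric): W = 0 (constant volume).
After step 1: P = 1069 kPa (V unchanged).
Step 2 (adiabatic): W = (P₁V₁ − P₂V₂)/(γ−1) = (33989 − 26296)/0.4 = 19232 J.
W_total = 0 + 19232 = 19232 J.

W_total ≈ 19200 J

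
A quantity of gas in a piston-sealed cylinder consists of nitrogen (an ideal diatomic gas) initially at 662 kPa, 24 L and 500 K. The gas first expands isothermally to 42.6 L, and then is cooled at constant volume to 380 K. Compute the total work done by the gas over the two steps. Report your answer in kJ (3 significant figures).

W_total ≈ 9.12 kJ

Step 1 (isothermal): W = P₁V₁ ln(V₂/V₁) = (15888) ln(42.6/24) = 9117 J.
Step 2 (isochoric): W = 0 (constant volume).
W_total = 9117 + 0 = 9117 J.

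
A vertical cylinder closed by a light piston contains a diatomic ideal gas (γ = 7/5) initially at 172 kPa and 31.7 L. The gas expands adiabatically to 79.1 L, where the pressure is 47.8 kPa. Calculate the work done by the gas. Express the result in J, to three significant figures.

W ≈ 4180 J

Adiabatic: W = (P₁V₁ − P₂V₂)/(γ − 1) with γ = 7/5.
P₁V₁ = 5452 J, P₂V₂ = 3781 J.
W = (5452 − 3781) / 0.4 = 4179 J.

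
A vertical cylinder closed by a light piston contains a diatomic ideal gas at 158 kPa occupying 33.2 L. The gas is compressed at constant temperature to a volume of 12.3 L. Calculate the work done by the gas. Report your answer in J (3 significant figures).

W ≈ -5210 J

Isothermal: W = nRT ln(V₂/V₁) = P₁V₁ ln(V₂/V₁).
P₁V₁ = (158 kPa)(33.2 L) = 5246 J.
W = 5246 × ln(12.3/33.2) = 5246 × -0.993
W_by_gas = -5209 J.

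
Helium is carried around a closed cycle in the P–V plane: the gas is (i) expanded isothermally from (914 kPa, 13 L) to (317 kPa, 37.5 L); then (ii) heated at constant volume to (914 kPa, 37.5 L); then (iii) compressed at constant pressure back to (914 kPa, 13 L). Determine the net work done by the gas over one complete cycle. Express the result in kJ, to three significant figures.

W_net ≈ -9.81 kJ

Leg (i): W = PᵢVᵢ ln(V_f/Vᵢ) = (11882) ln(37.5/13) = 12588 J.
Leg (ii): W = 0.
Leg (iii): W = PΔV = (914)(13 − 37.5) = -22393 J.
W_net = 12588 − 22393 = -9805 J.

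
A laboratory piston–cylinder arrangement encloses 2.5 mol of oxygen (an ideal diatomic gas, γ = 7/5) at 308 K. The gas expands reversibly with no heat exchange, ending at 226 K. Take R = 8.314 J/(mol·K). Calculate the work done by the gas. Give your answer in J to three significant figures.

W ≈ 4260 J

Adiabatic ⇒ Q = 0, so W_by = −ΔU = nCᵥ(T₁ − T₂).
Cᵥ = 5R/2 = 20.79 J/(mol·K).
W = (2.5)(20.79)(308 − 226) = 4261 J.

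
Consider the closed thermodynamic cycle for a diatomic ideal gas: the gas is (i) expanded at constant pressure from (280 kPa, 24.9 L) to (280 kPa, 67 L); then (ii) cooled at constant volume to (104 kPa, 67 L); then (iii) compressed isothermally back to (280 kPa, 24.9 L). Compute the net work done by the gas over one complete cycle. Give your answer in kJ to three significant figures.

W_net ≈ 4.89 kJ

Leg (i): W = PΔV = (280)(67 − 24.9) = 11788 J.
Leg (ii): W = 0.
Leg (iii): W = PᵢVᵢ ln(V_f/Vᵢ) = (6968) ln(24.9/67) = -6897 J.
W_net = 11788 − 6897 = 4891 J.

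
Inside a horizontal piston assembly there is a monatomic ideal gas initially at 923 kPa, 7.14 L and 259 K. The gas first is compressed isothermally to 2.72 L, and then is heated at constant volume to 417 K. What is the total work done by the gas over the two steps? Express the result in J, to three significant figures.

W_total ≈ -6360 J

Step 1 (isothermal): W = P₁V₁ ln(V₂/V₁) = (6590) ln(2.72/7.14) = -6360 J.
Step 2 (isochoric): W = 0 (constant volume).
W_total = -6360 + 0 = -6360 J.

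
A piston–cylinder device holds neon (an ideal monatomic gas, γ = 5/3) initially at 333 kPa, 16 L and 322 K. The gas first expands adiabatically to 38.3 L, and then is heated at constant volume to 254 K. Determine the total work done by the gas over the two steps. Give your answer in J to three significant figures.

W_total ≈ 3530 J

Step 1 (adiabatic): W = (P₁V₁ − P₂V₂)/(γ−1) = (5328 − 2977)/0.667 = 3526 J.
Step 2 (isochoric): W = 0 (constant volume).
W_total = 3526 + 0 = 3526 J.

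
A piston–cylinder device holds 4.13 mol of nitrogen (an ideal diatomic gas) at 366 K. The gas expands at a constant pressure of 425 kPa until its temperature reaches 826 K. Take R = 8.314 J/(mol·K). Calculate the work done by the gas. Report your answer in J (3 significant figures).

Isobaric: W = P ΔV = nR ΔT.
W = (4.13)(8.314)(826 − 366) = 15795 J.

W ≈ 15800 J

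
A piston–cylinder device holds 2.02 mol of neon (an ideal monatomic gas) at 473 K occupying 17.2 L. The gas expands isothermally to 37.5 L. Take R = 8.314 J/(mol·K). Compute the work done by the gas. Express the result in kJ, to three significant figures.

W ≈ 6.19 kJ

Isothermal: W = nRT ln(V₂/V₁).
W = (2.02)(8.314)(473) × ln(37.5/17.2)
  = 7944 × 0.7794
W_by_gas = 6192 J.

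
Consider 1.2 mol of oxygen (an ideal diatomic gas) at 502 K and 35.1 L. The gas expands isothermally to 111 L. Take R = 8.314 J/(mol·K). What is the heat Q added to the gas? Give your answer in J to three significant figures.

Q ≈ 5770 J

Isothermal ⇒ ΔU = 0, so Q = W = nRT ln(V₂/V₁).
Q = (1.2)(8.314)(502) ln(111/35.1) = 5008 × 1.151 = 5766 J.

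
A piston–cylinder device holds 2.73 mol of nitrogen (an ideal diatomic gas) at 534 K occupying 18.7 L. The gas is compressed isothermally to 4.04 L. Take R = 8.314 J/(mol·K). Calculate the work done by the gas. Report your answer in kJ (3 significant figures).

Isothermal: W = nRT ln(V₂/V₁).
W = (2.73)(8.314)(534) × ln(4.04/18.7)
  = 12120 × -1.532
W_by_gas = -18572 J.

W ≈ -18.6 kJ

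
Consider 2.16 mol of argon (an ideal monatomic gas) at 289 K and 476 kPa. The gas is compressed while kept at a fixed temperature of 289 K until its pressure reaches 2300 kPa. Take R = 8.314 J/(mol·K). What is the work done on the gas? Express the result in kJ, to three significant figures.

W ≈ 8.18 kJ

Isothermal process: W = nRT ln(V₂/V₁) = nRT ln(P₁/P₂).
W = (2.16)(8.314)(289) × ln(476/2300)
  = 5190 × ln(0.207) = 5190 × -1.575
W_by_gas = -8175 J; work on gas = −W_by = 8175 J.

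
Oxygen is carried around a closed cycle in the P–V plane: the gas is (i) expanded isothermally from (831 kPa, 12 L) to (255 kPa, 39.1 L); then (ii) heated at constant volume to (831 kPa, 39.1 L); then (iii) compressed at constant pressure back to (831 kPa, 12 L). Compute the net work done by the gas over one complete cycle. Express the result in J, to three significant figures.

Leg (i): W = PᵢVᵢ ln(V_f/Vᵢ) = (9972) ln(39.1/12) = 11779 J.
Leg (ii): W = 0.
Leg (iii): W = PΔV = (831)(12 − 39.1) = -22520 J.
W_net = 11779 − 22520 = -10741 J.

W_net ≈ -10700 J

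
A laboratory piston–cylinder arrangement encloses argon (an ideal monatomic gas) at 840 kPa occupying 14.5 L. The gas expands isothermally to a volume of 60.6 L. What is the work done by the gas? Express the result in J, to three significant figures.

W ≈ 17400 J

Isothermal: W = nRT ln(V₂/V₁) = P₁V₁ ln(V₂/V₁).
P₁V₁ = (840 kPa)(14.5 L) = 12180 J.
W = 12180 × ln(60.6/14.5) = 12180 × 1.43
W_by_gas = 17419 J.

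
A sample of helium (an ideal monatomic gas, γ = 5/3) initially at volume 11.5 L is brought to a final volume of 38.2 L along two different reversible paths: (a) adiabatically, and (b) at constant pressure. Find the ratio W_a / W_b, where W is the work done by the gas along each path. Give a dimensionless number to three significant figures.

Path (a) adiabatic: W = P₁V₁(1 − (V₁/V₂)^(γ−1))/(γ−1) → W_a/(P₁V₁) = 0.8262.
Path (b) isobaric: W = P₁(V₂ − V₁) → W_b/(P₁V₁) = 2.322.
W_a / W_b = 0.8262 / 2.322 = 0.3559.

W_a / W_b ≈ 0.356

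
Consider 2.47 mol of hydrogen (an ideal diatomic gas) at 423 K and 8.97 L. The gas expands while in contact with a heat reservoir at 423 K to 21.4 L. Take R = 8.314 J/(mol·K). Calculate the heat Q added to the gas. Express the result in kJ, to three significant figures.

Q ≈ 7.55 kJ

Isothermal ⇒ ΔU = 0, so Q = W = nRT ln(V₂/V₁).
Q = (2.47)(8.314)(423) ln(21.4/8.97) = 8687 × 0.8695 = 7553 J.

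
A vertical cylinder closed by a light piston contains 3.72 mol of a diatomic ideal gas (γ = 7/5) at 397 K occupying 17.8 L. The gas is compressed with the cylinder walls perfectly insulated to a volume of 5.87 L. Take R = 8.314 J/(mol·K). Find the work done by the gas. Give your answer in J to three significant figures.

W ≈ -17100 J

Adiabatic: TV^(γ−1) = const with γ = 7/5.
T₂ = T₁ (V₁/V₂)^(γ−1) = 397 × (17.8/5.87)^0.4 = 397 × 1.559 = 618.7 K.
W_by = nCᵥ(T₁ − T₂) = (3.72)(20.79)(397 − 618.7) = -17144 J.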